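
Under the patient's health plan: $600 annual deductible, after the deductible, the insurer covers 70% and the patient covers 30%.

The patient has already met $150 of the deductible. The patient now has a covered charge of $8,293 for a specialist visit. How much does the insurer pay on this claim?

$5,490.10

Deductible still to meet: $600 − $150 = $450.
After the $450 deductible portion, $8,293 − $450 = $7,843 is subject to coinsurance.
30% of $7,843 = $2,352.90 falls to the patient.
Patient responsibility: $450 + $2,352.90 = $2,802.90.
Insurer pays the balance: $8,293 − $2,802.90 = $5,490.10.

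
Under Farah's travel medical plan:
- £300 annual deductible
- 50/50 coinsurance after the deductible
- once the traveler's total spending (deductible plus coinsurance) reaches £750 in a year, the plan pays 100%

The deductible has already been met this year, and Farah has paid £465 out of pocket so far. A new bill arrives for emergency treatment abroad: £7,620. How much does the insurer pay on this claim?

With the deductible met, the entire £7,620 is subject to coinsurance.
Coinsurance: £7,620 × 50% = £3,810.
Year-to-date out-of-pocket would reach £465 + £3,810 = £4,275, above the £750 maximum, so the traveler pays only £750 − £465 = £285.
The plan picks up £7,620 − £285 = £7,335.

£7,335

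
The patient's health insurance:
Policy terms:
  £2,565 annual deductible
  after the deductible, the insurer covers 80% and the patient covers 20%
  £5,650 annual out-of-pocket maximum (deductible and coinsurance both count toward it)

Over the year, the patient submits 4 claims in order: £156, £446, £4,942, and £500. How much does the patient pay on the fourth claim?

Claim 1 (£156): fully absorbed by the deductible. Cost to patient: £156. OOP to date £156.
Claim 2 (£446): entire amount goes to the deductible. Patient pays £446; OOP now £602.
Claim 3 (£4,942): £1,963 to deductible, leaving £2,979; patient's 20% is £595.80. Patient owes £2,558.80 (running OOP £3,160.80).
Claim 4 (£500): 20% coinsurance on £500 = £100. Patient pays £100; OOP now £3,260.80.

£100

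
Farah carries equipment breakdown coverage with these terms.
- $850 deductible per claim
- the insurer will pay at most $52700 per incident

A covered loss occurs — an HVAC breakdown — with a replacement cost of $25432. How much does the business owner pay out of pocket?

$850

Subtract the deductible: $25432 − $850 = $24582.
$24582 is within the $52700 limit, so the insurer pays $24582.
The business owner bears the rest of the original loss: $25432 − $24582 = $850.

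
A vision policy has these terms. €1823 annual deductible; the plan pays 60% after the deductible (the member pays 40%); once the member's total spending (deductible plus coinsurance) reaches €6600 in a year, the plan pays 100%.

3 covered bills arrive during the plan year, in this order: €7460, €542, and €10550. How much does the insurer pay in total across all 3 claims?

€11952

#1 (€7460): deductible takes €1823, €5637 remains; 40% of €5637 = €2254.80. Member owes €4077.80 (running OOP €4077.80). Insurer: €7460 − €4077.80 = €3382.20.
#2 (€542): deductible already satisfied, so member's share is 40% × €542 = €216.80. Member pays €216.80; OOP now €4294.60. Plan pays €542 − €216.80 = €325.20.
#3 (€10550): deductible met; 40% of €10550 = €4220. Adding that to €4294.60 gives €8514.60, past the €6600 cap; member pays only €6600 − €4294.60 = €2305.40. Plan pays €10550 − €2305.40 = €8244.60.
Insurer total = bills − member's total = €18552 − €6600 = €11952.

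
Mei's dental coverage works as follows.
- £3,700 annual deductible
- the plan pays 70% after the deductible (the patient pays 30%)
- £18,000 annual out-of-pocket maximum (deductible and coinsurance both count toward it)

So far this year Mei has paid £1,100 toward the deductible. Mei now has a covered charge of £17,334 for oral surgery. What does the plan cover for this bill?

£10,313.80

£1,100 of the £3,700 deductible is already met, leaving £2,600.
After the £2,600 deductible portion, £17,334 − £2,600 = £14,734 is subject to coinsurance.
Coinsurance: £14,734 × 30% = £4,420.20.
So the patient owes £2,600 + £4,420.20 = £7,020.20 before any cap.
Year-to-date out-of-pocket becomes £1,100 + £7,020.20 = £8,120.20, still under the £18,000 maximum, so no cap applies.
The plan picks up £17,334 − £7,020.20 = £10,313.80.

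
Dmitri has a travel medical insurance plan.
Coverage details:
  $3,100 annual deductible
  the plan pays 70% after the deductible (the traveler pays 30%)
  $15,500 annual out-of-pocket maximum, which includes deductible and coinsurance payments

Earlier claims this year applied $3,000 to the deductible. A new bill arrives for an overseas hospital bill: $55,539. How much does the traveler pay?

$12,500

$3,000 of the $3,100 deductible is already met, leaving $100.
After the $100 deductible portion, $55,539 − $100 = $55,439 is subject to coinsurance.
Traveler's 30% share of $55,439 is $16,631.70.
Traveler responsibility before any cap: $100 + $16,631.70 = $16,731.70.
Year-to-date out-of-pocket would reach $3,000 + $16,731.70 = $19,731.70, above the $15,500 maximum, so the traveler pays only $15,500 − $3,000 = $12,500.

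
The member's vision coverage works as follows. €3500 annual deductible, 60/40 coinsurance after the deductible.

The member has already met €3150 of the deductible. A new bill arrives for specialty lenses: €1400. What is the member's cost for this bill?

€770

€3150 of the €3500 deductible is already met, leaving €350.
That leaves €1400 − €350 = €1050 for coinsurance.
40% of €1050 = €420 falls to the member.
That puts the member's cost at €350 + €420 = €770.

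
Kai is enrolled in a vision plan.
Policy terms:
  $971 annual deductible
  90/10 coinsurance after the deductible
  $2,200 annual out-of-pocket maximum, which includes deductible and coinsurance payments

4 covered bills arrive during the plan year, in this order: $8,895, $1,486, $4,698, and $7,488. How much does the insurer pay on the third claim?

#1 ($8,895): deductible takes $971, $7,924 remains; member's 10% is $792.40. Member owes $1,763.40 (running OOP $1,763.40). Insurer: $8,895 − $1,763.40 = $7,131.60.
#2 ($1,486): 10% coinsurance on $1,486 = $148.60. Cost to member: $148.60. OOP to date $1,912. Plan pays $1,486 − $148.60 = $1,337.40.
#3 ($4,698): 10% coinsurance on $4,698 = $469.80. That would push OOP to $2,381.80, over the $2,200 cap, so member pays $2,200 − $1,912 = $288. Insurer: $4,698 − $288 = $4,410.

$4,410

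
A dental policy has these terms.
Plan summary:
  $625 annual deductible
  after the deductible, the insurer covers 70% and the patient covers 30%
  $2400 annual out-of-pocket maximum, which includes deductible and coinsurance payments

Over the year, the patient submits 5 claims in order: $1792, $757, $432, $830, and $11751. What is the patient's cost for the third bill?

Claim 1 ($1792): $625 finishes the deductible; $1167 goes to coinsurance; patient's 30% is $350.10. Cost to patient: $975.10. OOP to date $975.10.
Claim 2 ($757): deductible met; 30% of $757 = $227.10. Cost to patient: $227.10. OOP to date $1202.20.
Claim 3 ($432): 30% coinsurance on $432 = $129.60. Cost to patient: $129.60. OOP to date $1331.80.

$129.60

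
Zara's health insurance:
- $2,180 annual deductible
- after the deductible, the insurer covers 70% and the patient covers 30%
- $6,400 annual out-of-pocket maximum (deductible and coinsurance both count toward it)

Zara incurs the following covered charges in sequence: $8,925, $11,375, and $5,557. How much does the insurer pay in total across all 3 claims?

$19,457

Bill 1, $8,925: deductible takes $2,180, $6,745 remains; patient's 30% is $2,023.50. Patient owes $4,203.50 (running OOP $4,203.50). Insurer: $8,925 − $4,203.50 = $4,721.50.
Bill 2, $11,375: deductible met; 30% of $11,375 = $3,412.50. Adding that to $4,203.50 gives $7,616, past the $6,400 cap; patient pays only $6,400 − $4,203.50 = $2,196.50. Plan pays $11,375 − $2,196.50 = $9,178.50.
Bill 3, $5,557: deductible already satisfied, so patient's share is 30% × $5,557 = $1,667.10. Adding that to $6,400 gives $8,067.10, past the $6,400 cap; patient pays only $6,400 − $6,400 = $0. Insurer: $5,557 − $0 = $5,557.
Insurer total = bills − patient's total = $25,857 − $6,400 = $19,457.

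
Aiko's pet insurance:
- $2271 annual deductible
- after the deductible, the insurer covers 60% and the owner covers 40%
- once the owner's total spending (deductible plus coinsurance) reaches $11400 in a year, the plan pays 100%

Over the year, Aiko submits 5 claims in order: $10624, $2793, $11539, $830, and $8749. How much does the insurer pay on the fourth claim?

Claim 1 ($10624): $2271 to deductible, leaving $8353; 40% of $8353 = $3341.20. Owner owes $5612.20 (running OOP $5612.20). Insurer: $10624 − $5612.20 = $5011.80.
Claim 2 ($2793): deductible met; 40% of $2793 = $1117.20. Owner pays $1117.20; OOP now $6729.40. Insurer: $2793 − $1117.20 = $1675.80.
Claim 3 ($11539): deductible already satisfied, so owner's share is 40% × $11539 = $4615.60. Cost to owner: $4615.60. OOP to date $11345. Insurer: $11539 − $4615.60 = $6923.40.
Claim 4 ($830): deductible already satisfied, so owner's share is 40% × $830 = $332. That would push OOP to $11677, over the $11400 cap, so owner pays $11400 − $11345 = $55. Insurer: $830 − $55 = $775.

$775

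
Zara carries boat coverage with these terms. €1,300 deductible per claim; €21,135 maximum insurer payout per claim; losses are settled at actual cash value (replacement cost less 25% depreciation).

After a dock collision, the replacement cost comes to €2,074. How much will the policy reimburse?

At 25% depreciation, ACV = €2,074 − €518.50 = €1,555.50.
Subtract the deductible: €1,555.50 − €1,300 = €255.50.
That's under the €21,135 cap, so the insurer reimburses the full €255.50.

€255.50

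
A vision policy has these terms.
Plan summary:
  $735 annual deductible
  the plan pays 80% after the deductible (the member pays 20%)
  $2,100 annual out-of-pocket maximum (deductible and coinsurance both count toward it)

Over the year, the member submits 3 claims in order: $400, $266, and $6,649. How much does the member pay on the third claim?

$1,385

Claim 1 ($400): all of it applies to the deductible. Cost to member: $400. OOP to date $400.
Claim 2 ($266): fully absorbed by the deductible. Member owes $266 (running OOP $666).
Claim 3 ($6,649): deductible takes $69, $6,580 remains; member's 20% is $1,316. Member owes $1,385 (running OOP $2,051).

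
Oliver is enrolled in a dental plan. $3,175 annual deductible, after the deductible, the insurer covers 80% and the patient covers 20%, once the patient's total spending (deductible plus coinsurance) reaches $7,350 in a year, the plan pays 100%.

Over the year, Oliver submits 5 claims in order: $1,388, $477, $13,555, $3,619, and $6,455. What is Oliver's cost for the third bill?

$3,759

#1 ($1,388): entire amount goes to the deductible. Patient owes $1,388 (running OOP $1,388).
#2 ($477): fully absorbed by the deductible. Patient pays $477; OOP now $1,865.
#3 ($13,555): $1,310 finishes the deductible; $12,245 goes to coinsurance; patient's 20% is $2,449. Patient owes $3,759 (running OOP $5,624).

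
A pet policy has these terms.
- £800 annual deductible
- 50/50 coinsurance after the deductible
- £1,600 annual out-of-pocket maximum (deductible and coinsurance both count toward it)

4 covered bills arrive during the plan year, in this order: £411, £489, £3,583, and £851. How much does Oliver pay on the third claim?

#1 (£411): entire amount goes to the deductible. Owner pays £411; OOP now £411.
#2 (£489): deductible takes £389, £100 remains; coinsurance £100 × 50% = £50. Cost to owner: £439. OOP to date £850.
#3 (£3,583): deductible met; 50% of £3,583 = £1,791.50. That would push OOP to £2,641.50, over the £1,600 cap, so owner pays £1,600 − £850 = £750.

£750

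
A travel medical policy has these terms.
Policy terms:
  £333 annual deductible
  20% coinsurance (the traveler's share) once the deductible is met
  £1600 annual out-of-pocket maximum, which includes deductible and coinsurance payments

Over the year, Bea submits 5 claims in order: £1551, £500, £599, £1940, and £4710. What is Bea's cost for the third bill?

Bill 1, £1551: £333 finishes the deductible; £1218 goes to coinsurance; traveler's 20% is £243.60. Cost to traveler: £576.60. OOP to date £576.60.
Bill 2, £500: deductible met; 20% of £500 = £100. Cost to traveler: £100. OOP to date £676.60.
Bill 3, £599: deductible already satisfied, so traveler's share is 20% × £599 = £119.80. Traveler owes £119.80 (running OOP £796.40).

£119.80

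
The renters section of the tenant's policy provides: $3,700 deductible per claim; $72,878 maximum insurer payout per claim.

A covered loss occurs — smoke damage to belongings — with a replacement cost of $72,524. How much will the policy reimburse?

After the deductible, $72,524 − $3,700 = $68,824 remains.
$68,824 is within the $72,878 limit, so the insurer pays $68,824.

$68,824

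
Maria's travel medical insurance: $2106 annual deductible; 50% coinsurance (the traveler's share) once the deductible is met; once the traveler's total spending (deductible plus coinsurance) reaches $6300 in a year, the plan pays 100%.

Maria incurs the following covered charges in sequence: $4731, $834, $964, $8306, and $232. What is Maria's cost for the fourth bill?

$1982.50

Claim 1 ($4731): $2106 finishes the deductible; $2625 goes to coinsurance; coinsurance $2625 × 50% = $1312.50. Traveler owes $3418.50 (running OOP $3418.50).
Claim 2 ($834): 50% coinsurance on $834 = $417. Cost to traveler: $417. OOP to date $3835.50.
Claim 3 ($964): deductible met; 50% of $964 = $482. Traveler pays $482; OOP now $4317.50.
Claim 4 ($8306): deductible already satisfied, so traveler's share is 50% × $8306 = $4153. OOP would hit $8470.50 > $6300, so the cap limits the traveler to $6300 − $4317.50 = $1982.50.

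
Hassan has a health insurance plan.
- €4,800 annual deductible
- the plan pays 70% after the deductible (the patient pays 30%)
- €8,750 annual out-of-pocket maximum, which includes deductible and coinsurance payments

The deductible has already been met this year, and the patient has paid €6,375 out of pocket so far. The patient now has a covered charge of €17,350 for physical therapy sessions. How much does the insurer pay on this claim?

€14,975

The deductible is already satisfied, so the full bill goes to coinsurance.
30% of €17,350 = €5,205 falls to the patient.
Adding €5,205 to the €6,375 already spent would give €11,580, which exceeds the €8,750 cap; the patient pays just €8,750 − €6,375 = €2,375.
Insurer pays the balance: €17,350 − €2,375 = €14,975.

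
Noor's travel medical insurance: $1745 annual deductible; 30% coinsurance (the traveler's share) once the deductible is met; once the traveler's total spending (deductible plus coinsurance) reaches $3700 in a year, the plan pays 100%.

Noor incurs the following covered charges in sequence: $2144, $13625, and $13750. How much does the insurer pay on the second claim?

$11789.70

Claim 1 ($2144): $1745 to deductible, leaving $399; coinsurance $399 × 30% = $119.70. Cost to traveler: $1864.70. OOP to date $1864.70. Plan pays $2144 − $1864.70 = $279.30.
Claim 2 ($13625): deductible met; 30% of $13625 = $4087.50. OOP would hit $5952.20 > $3700, so the cap limits the traveler to $3700 − $1864.70 = $1835.30. Insurer: $13625 − $1835.30 = $11789.70.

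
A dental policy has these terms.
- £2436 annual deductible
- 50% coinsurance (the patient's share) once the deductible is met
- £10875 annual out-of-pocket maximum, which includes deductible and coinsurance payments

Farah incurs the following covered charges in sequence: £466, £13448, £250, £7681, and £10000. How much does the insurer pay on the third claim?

£125

Claim 1 (£466): entire amount goes to the deductible. Patient pays £466; OOP now £466. Plan pays £466 − £466 = £0.
Claim 2 (£13448): £1970 to deductible, leaving £11478; coinsurance £11478 × 50% = £5739. Cost to patient: £7709. OOP to date £8175. Insurer: £13448 − £7709 = £5739.
Claim 3 (£250): deductible already satisfied, so patient's share is 50% × £250 = £125. Patient owes £125 (running OOP £8300). Plan pays £250 − £125 = £125.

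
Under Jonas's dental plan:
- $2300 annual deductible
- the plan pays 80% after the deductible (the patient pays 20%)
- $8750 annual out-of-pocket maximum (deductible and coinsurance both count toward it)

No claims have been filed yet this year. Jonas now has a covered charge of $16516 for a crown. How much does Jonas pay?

The full $2300 deductible is still open; $2300 of this bill applies to it.
After the $2300 deductible portion, $16516 − $2300 = $14216 is subject to coinsurance.
Patient's 20% share of $14216 is $2843.20.
So the patient owes $2300 + $2843.20 = $5143.20 before any cap.
Year-to-date out-of-pocket becomes $0 + $5143.20 = $5143.20, still under the $8750 maximum, so no cap applies.

$5143.20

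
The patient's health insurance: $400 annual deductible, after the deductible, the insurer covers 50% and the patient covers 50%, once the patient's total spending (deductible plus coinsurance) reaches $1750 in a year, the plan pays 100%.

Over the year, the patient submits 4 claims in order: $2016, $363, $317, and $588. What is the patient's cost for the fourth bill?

$202

#1 ($2016): $400 to deductible, leaving $1616; coinsurance $1616 × 50% = $808. Patient owes $1208 (running OOP $1208).
#2 ($363): 50% coinsurance on $363 = $181.50. Cost to patient: $181.50. OOP to date $1389.50.
#3 ($317): 50% coinsurance on $317 = $158.50. Cost to patient: $158.50. OOP to date $1548.
#4 ($588): deductible met; 50% of $588 = $294. Adding that to $1548 gives $1842, past the $1750 cap; patient pays only $1750 − $1548 = $202.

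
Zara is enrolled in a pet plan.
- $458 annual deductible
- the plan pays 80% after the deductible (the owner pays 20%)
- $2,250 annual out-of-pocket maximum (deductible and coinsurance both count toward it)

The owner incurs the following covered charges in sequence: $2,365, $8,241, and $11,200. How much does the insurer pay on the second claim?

#1 ($2,365): $458 to deductible, leaving $1,907; 20% of $1,907 = $381.40. Owner owes $839.40 (running OOP $839.40). Insurer: $2,365 − $839.40 = $1,525.60.
#2 ($8,241): deductible met; 20% of $8,241 = $1,648.20. Adding that to $839.40 gives $2,487.60, past the $2,250 cap; owner pays only $2,250 − $839.40 = $1,410.60. Insurer: $8,241 − $1,410.60 = $6,830.40.

$6,830.40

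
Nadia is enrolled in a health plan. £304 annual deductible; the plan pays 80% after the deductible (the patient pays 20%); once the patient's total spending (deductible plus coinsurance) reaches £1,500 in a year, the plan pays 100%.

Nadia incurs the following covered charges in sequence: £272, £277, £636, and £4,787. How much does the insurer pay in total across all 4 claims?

£4,534.40

#1 (£272): all of it applies to the deductible. Patient owes £272 (running OOP £272). Plan pays £272 − £272 = £0.
#2 (£277): deductible takes £32, £245 remains; 20% of £245 = £49. Cost to patient: £81. OOP to date £353. Plan pays £277 − £81 = £196.
#3 (£636): 20% coinsurance on £636 = £127.20. Patient owes £127.20 (running OOP £480.20). Plan pays £636 − £127.20 = £508.80.
#4 (£4,787): deductible met; 20% of £4,787 = £957.40. Patient pays £957.40; OOP now £1,437.60. Plan pays £4,787 − £957.40 = £3,829.60.
Insurer total = bills − patient's total = £5,972 − £1,437.60 = £4,534.40.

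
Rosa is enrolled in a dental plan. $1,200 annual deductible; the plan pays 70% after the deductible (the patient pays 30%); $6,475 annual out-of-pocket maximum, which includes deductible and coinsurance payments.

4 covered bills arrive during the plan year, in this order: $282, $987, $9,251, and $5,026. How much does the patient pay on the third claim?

Bill 1, $282: all of it applies to the deductible. Cost to patient: $282. OOP to date $282.
Bill 2, $987: $918 to deductible, leaving $69; patient's 30% is $20.70. Cost to patient: $938.70. OOP to date $1,220.70.
Bill 3, $9,251: 30% coinsurance on $9,251 = $2,775.30. Patient pays $2,775.30; OOP now $3,996.

$2,775.30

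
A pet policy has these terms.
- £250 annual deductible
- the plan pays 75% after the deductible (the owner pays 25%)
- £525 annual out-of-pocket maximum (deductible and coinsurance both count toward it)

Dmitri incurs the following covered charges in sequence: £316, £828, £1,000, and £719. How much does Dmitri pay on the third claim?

£51.50

Claim 1 (£316): deductible takes £250, £66 remains; owner's 25% is £16.50. Cost to owner: £266.50. OOP to date £266.50.
Claim 2 (£828): deductible already satisfied, so owner's share is 25% × £828 = £207. Owner owes £207 (running OOP £473.50).
Claim 3 (£1,000): deductible met; 25% of £1,000 = £250. That would push OOP to £723.50, over the £525 cap, so owner pays £525 − £473.50 = £51.50.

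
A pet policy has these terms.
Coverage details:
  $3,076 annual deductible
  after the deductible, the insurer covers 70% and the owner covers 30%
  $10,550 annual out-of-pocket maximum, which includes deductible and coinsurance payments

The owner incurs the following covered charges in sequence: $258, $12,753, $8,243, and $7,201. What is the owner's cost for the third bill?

#1 ($258): fully absorbed by the deductible. Owner owes $258 (running OOP $258).
#2 ($12,753): $2,818 finishes the deductible; $9,935 goes to coinsurance; owner's 30% is $2,980.50. Owner owes $5,798.50 (running OOP $6,056.50).
#3 ($8,243): deductible met; 30% of $8,243 = $2,472.90. Cost to owner: $2,472.90. OOP to date $8,529.40.

$2,472.90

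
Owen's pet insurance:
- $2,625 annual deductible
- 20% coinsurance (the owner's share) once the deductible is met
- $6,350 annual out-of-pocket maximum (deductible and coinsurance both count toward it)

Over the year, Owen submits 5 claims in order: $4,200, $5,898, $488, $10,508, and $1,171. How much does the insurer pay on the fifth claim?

$1,139.80

Claim 1 ($4,200): $2,625 to deductible, leaving $1,575; coinsurance $1,575 × 20% = $315. Owner pays $2,940; OOP now $2,940. Insurer: $4,200 − $2,940 = $1,260.
Claim 2 ($5,898): 20% coinsurance on $5,898 = $1,179.60. Cost to owner: $1,179.60. OOP to date $4,119.60. Plan pays $5,898 − $1,179.60 = $4,718.40.
Claim 3 ($488): 20% coinsurance on $488 = $97.60. Cost to owner: $97.60. OOP to date $4,217.20. Plan pays $488 − $97.60 = $390.40.
Claim 4 ($10,508): deductible already satisfied, so owner's share is 20% × $10,508 = $2,101.60. Owner owes $2,101.60 (running OOP $6,318.80). Plan pays $10,508 − $2,101.60 = $8,406.40.
Claim 5 ($1,171): deductible met; 20% of $1,171 = $234.20. OOP would hit $6,553 > $6,350, so the cap limits the owner to $6,350 − $6,318.80 = $31.20. Plan pays $1,171 − $31.20 = $1,139.80.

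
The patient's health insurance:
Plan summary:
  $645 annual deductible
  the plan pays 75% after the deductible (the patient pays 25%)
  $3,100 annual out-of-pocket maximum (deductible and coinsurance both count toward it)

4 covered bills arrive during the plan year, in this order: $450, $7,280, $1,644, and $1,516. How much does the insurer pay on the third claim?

Claim 1 — $450: entire amount goes to the deductible. Patient owes $450 (running OOP $450). Insurer: $450 − $450 = $0.
Claim 2 — $7,280: deductible takes $195, $7,085 remains; patient's 25% is $1,771.25. Patient owes $1,966.25 (running OOP $2,416.25). Plan pays $7,280 − $1,966.25 = $5,313.75.
Claim 3 — $1,644: 25% coinsurance on $1,644 = $411. Cost to patient: $411. OOP to date $2,827.25. Plan pays $1,644 − $411 = $1,233.

$1,233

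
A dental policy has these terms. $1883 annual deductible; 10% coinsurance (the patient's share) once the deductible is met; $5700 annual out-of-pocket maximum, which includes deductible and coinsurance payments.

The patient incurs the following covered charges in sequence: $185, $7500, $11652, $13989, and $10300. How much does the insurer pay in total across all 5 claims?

$37926

#1 ($185): entire amount goes to the deductible. Cost to patient: $185. OOP to date $185. Insurer: $185 − $185 = $0.
#2 ($7500): deductible takes $1698, $5802 remains; patient's 10% is $580.20. Patient owes $2278.20 (running OOP $2463.20). Insurer: $7500 − $2278.20 = $5221.80.
#3 ($11652): deductible met; 10% of $11652 = $1165.20. Cost to patient: $1165.20. OOP to date $3628.40. Plan pays $11652 − $1165.20 = $10486.80.
#4 ($13989): 10% coinsurance on $13989 = $1398.90. Cost to patient: $1398.90. OOP to date $5027.30. Insurer: $13989 − $1398.90 = $12590.10.
#5 ($10300): deductible met; 10% of $10300 = $1030. That would push OOP to $6057.30, over the $5700 cap, so patient pays $5700 − $5027.30 = $672.70. Insurer: $10300 − $672.70 = $9627.30.
Insurer total: $0 + $5221.80 + $10486.80 + $12590.10 + $9627.30 = $37926.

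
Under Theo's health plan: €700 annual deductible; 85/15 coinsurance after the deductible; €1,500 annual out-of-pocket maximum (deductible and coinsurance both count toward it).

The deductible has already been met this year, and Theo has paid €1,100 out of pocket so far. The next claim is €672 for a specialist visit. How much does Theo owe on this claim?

€100.80

The deductible is already satisfied, so the full bill goes to coinsurance.
Coinsurance: €672 × 15% = €100.80.
Total out-of-pocket so far would be €1,100 + €100.80 = €1,200.80, below the €1,500 cap — no reduction.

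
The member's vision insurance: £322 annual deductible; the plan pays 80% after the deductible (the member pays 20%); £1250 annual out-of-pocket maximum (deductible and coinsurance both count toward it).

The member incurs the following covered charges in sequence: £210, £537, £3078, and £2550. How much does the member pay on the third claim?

£615.60

#1 (£210): fully absorbed by the deductible. Member pays £210; OOP now £210.
#2 (£537): £112 finishes the deductible; £425 goes to coinsurance; member's 20% is £85. Cost to member: £197. OOP to date £407.
#3 (£3078): deductible already satisfied, so member's share is 20% × £3078 = £615.60. Member owes £615.60 (running OOP £1022.60).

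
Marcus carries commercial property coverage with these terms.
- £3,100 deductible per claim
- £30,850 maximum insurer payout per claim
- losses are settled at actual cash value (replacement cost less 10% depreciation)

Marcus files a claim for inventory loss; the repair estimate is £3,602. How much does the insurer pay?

Depreciate 10%: the covered value is £3,602 × 0.9 = £3,241.80.
After the deductible, £3,241.80 − £3,100 = £141.80 remains.
£141.80 ≤ £30,850, so the limit doesn't bind; insurer pays £141.80.

£141.80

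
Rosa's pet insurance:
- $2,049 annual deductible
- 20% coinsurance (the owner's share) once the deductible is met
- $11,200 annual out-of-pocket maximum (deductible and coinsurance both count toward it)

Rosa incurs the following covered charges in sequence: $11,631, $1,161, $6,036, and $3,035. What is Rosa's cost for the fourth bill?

Bill 1, $11,631: deductible takes $2,049, $9,582 remains; 20% of $9,582 = $1,916.40. Owner owes $3,965.40 (running OOP $3,965.40).
Bill 2, $1,161: 20% coinsurance on $1,161 = $232.20. Owner owes $232.20 (running OOP $4,197.60).
Bill 3, $6,036: deductible already satisfied, so owner's share is 20% × $6,036 = $1,207.20. Owner owes $1,207.20 (running OOP $5,404.80).
Bill 4, $3,035: deductible met; 20% of $3,035 = $607. Owner pays $607; OOP now $6,011.80.

$607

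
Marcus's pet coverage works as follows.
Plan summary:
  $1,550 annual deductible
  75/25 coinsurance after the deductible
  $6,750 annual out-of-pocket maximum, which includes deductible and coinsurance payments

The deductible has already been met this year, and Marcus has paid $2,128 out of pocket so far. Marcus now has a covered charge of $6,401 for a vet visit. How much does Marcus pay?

$1,600.25

The deductible is already satisfied, so the full bill goes to coinsurance.
25% of $6,401 = $1,600.25 falls to the owner.
Total out-of-pocket so far would be $2,128 + $1,600.25 = $3,728.25, below the $6,750 cap — no reduction.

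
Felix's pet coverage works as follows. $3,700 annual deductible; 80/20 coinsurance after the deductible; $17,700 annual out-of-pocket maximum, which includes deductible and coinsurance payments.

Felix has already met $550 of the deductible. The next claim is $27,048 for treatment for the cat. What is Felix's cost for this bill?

Deductible still to meet: $3,700 − $550 = $3,150.
After the $3,150 deductible portion, $27,048 − $3,150 = $23,898 is subject to coinsurance.
Coinsurance: $23,898 × 20% = $4,779.60.
Owner responsibility before any cap: $3,150 + $4,779.60 = $7,929.60.
Cumulative spending $550 + $7,929.60 = $8,479.60 stays under the $17,700 maximum.

$7,929.60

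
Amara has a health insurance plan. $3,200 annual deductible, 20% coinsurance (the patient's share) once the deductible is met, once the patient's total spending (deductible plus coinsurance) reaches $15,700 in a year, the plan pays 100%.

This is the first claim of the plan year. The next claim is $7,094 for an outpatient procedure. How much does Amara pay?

Nothing has been paid toward the $3,200 deductible, so the first $3,200 of this charge is applied there.
After the $3,200 deductible portion, $7,094 − $3,200 = $3,894 is subject to coinsurance.
20% of $3,894 = $778.80 falls to the patient.
That puts the patient's cost at $3,200 + $778.80 = $3,978.80 before any cap.
Year-to-date out-of-pocket becomes $0 + $3,978.80 = $3,978.80, still under the $15,700 maximum, so no cap applies.

$3,978.80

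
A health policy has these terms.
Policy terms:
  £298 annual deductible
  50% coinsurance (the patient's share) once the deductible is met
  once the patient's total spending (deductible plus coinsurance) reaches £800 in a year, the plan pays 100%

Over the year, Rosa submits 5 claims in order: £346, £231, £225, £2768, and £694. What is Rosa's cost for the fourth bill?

Bill 1, £346: deductible takes £298, £48 remains; 50% of £48 = £24. Cost to patient: £322. OOP to date £322.
Bill 2, £231: 50% coinsurance on £231 = £115.50. Patient pays £115.50; OOP now £437.50.
Bill 3, £225: deductible already satisfied, so patient's share is 50% × £225 = £112.50. Cost to patient: £112.50. OOP to date £550.
Bill 4, £2768: deductible already satisfied, so patient's share is 50% × £2768 = £1384. OOP would hit £1934 > £800, so the cap limits the patient to £800 − £550 = £250.

£250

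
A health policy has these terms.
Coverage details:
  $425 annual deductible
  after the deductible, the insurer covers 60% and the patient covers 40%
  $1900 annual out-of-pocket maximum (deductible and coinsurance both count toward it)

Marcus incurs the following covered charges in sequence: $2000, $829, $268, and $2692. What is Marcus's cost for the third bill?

Claim 1 ($2000): $425 to deductible, leaving $1575; 40% of $1575 = $630. Patient pays $1055; OOP now $1055.
Claim 2 ($829): 40% coinsurance on $829 = $331.60. Cost to patient: $331.60. OOP to date $1386.60.
Claim 3 ($268): deductible met; 40% of $268 = $107.20. Patient owes $107.20 (running OOP $1493.80).

$107.20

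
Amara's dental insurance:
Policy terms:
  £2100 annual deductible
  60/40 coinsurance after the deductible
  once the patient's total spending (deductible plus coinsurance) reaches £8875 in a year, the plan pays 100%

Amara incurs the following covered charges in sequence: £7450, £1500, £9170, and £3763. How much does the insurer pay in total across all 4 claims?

Bill 1, £7450: deductible takes £2100, £5350 remains; patient's 40% is £2140. Patient owes £4240 (running OOP £4240). Insurer: £7450 − £4240 = £3210.
Bill 2, £1500: deductible already satisfied, so patient's share is 40% × £1500 = £600. Patient pays £600; OOP now £4840. Insurer: £1500 − £600 = £900.
Bill 3, £9170: deductible met; 40% of £9170 = £3668. Cost to patient: £3668. OOP to date £8508. Plan pays £9170 − £3668 = £5502.
Bill 4, £3763: 40% coinsurance on £3763 = £1505.20. OOP would hit £10013.20 > £8875, so the cap limits the patient to £8875 − £8508 = £367. Plan pays £3763 − £367 = £3396.
Insurer total: £3210 + £900 + £5502 + £3396 = £13008.

£13008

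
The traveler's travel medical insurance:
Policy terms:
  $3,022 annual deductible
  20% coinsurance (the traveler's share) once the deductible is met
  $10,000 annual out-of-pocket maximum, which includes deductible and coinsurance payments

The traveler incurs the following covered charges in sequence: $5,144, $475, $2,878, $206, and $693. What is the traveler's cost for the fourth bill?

Claim 1 ($5,144): deductible takes $3,022, $2,122 remains; traveler's 20% is $424.40. Traveler owes $3,446.40 (running OOP $3,446.40).
Claim 2 ($475): 20% coinsurance on $475 = $95. Traveler owes $95 (running OOP $3,541.40).
Claim 3 ($2,878): deductible met; 20% of $2,878 = $575.60. Traveler owes $575.60 (running OOP $4,117).
Claim 4 ($206): 20% coinsurance on $206 = $41.20. Cost to traveler: $41.20. OOP to date $4,158.20.

$41.20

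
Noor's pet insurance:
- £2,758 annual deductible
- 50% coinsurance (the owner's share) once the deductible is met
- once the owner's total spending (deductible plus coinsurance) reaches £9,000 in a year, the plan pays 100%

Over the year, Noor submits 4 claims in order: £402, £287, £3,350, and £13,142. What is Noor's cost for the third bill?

Bill 1, £402: all of it applies to the deductible. Owner owes £402 (running OOP £402).
Bill 2, £287: fully absorbed by the deductible. Owner pays £287; OOP now £689.
Bill 3, £3,350: deductible takes £2,069, £1,281 remains; 50% of £1,281 = £640.50. Owner pays £2,709.50; OOP now £3,398.50.

£2,709.50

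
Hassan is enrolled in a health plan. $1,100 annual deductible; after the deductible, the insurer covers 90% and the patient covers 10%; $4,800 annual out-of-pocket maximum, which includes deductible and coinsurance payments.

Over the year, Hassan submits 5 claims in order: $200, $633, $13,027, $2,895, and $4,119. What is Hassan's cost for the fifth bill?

Claim 1 ($200): fully absorbed by the deductible. Cost to patient: $200. OOP to date $200.
Claim 2 ($633): fully absorbed by the deductible. Patient owes $633 (running OOP $833).
Claim 3 ($13,027): deductible takes $267, $12,760 remains; 10% of $12,760 = $1,276. Cost to patient: $1,543. OOP to date $2,376.
Claim 4 ($2,895): deductible already satisfied, so patient's share is 10% × $2,895 = $289.50. Patient pays $289.50; OOP now $2,665.50.
Claim 5 ($4,119): deductible met; 10% of $4,119 = $411.90. Cost to patient: $411.90. OOP to date $3,077.40.

$411.90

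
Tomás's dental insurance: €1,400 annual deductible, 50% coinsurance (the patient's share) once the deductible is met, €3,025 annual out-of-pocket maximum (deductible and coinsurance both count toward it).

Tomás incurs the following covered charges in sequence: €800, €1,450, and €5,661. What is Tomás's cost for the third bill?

Bill 1, €800: fully absorbed by the deductible. Cost to patient: €800. OOP to date €800.
Bill 2, €1,450: €600 to deductible, leaving €850; 50% of €850 = €425. Patient owes €1,025 (running OOP €1,825).
Bill 3, €5,661: 50% coinsurance on €5,661 = €2,830.50. That would push OOP to €4,655.50, over the €3,025 cap, so patient pays €3,025 − €1,825 = €1,200.

€1,200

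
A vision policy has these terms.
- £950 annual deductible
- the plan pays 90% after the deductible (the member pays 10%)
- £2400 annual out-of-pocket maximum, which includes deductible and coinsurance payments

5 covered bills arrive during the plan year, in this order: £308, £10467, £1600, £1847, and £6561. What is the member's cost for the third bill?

Claim 1 (£308): all of it applies to the deductible. Cost to member: £308. OOP to date £308.
Claim 2 (£10467): deductible takes £642, £9825 remains; coinsurance £9825 × 10% = £982.50. Cost to member: £1624.50. OOP to date £1932.50.
Claim 3 (£1600): 10% coinsurance on £1600 = £160. Member pays £160; OOP now £2092.50.

£160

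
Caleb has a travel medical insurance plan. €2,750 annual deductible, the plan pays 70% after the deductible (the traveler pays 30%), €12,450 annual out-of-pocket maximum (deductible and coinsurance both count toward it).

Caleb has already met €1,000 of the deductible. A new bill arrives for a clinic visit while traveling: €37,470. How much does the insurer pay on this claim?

€26,020

Deductible still to meet: €2,750 − €1,000 = €1,750.
After the €1,750 deductible portion, €37,470 − €1,750 = €35,720 is subject to coinsurance.
Traveler's 30% share of €35,720 is €10,716.
Traveler responsibility before any cap: €1,750 + €10,716 = €12,466.
That would bring total out-of-pocket to €13,466, past the €12,450 cap. The traveler is capped at €12,450 − €1,000 = €11,450 on this claim.
The insurer covers the remainder: €37,470 − €11,450 = €26,020.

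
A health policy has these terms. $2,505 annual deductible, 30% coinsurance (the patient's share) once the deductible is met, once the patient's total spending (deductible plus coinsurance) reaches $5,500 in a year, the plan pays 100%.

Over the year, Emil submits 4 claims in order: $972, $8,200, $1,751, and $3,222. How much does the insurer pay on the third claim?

$1,225.70

Bill 1, $972: all of it applies to the deductible. Patient pays $972; OOP now $972. Insurer: $972 − $972 = $0.
Bill 2, $8,200: $1,533 finishes the deductible; $6,667 goes to coinsurance; 30% of $6,667 = $2,000.10. Cost to patient: $3,533.10. OOP to date $4,505.10. Plan pays $8,200 − $3,533.10 = $4,666.90.
Bill 3, $1,751: deductible already satisfied, so patient's share is 30% × $1,751 = $525.30. Patient owes $525.30 (running OOP $5,030.40). Insurer: $1,751 − $525.30 = $1,225.70.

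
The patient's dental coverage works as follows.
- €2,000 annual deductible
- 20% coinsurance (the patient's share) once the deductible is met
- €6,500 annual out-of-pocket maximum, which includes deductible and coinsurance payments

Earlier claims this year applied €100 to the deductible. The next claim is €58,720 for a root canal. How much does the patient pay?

€6,400

Deductible still to meet: €2,000 − €100 = €1,900.
After the €1,900 deductible portion, €58,720 − €1,900 = €56,820 is subject to coinsurance.
20% of €56,820 = €11,364 falls to the patient.
That puts the patient's cost at €1,900 + €11,364 = €13,264 before any cap.
That would bring total out-of-pocket to €13,364, past the €6,500 cap. The patient is capped at €6,500 − €100 = €6,400 on this claim.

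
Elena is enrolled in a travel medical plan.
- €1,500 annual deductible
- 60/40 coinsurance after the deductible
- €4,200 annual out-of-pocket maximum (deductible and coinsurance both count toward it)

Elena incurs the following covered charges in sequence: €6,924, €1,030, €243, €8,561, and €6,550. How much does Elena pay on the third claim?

€97.20

#1 (€6,924): €1,500 finishes the deductible; €5,424 goes to coinsurance; traveler's 40% is €2,169.60. Traveler owes €3,669.60 (running OOP €3,669.60).
#2 (€1,030): deductible already satisfied, so traveler's share is 40% × €1,030 = €412. Cost to traveler: €412. OOP to date €4,081.60.
#3 (€243): deductible already satisfied, so traveler's share is 40% × €243 = €97.20. Cost to traveler: €97.20. OOP to date €4,178.80.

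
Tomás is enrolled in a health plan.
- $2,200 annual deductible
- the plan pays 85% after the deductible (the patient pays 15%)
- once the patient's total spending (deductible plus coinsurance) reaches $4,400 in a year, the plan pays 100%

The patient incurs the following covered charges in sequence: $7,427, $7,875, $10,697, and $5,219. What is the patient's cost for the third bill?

#1 ($7,427): deductible takes $2,200, $5,227 remains; 15% of $5,227 = $784.05. Cost to patient: $2,984.05. OOP to date $2,984.05.
#2 ($7,875): 15% coinsurance on $7,875 = $1,181.25. Patient owes $1,181.25 (running OOP $4,165.30).
#3 ($10,697): deductible already satisfied, so patient's share is 15% × $10,697 = $1,604.55. OOP would hit $5,769.85 > $4,400, so the cap limits the patient to $4,400 − $4,165.30 = $234.70.

$234.70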